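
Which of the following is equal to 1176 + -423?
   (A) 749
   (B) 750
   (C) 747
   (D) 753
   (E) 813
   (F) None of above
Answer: D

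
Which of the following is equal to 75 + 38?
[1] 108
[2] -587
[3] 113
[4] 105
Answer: 3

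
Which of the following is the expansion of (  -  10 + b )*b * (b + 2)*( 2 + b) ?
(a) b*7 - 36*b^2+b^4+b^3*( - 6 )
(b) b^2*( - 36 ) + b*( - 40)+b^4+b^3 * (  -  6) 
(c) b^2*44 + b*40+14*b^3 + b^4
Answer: b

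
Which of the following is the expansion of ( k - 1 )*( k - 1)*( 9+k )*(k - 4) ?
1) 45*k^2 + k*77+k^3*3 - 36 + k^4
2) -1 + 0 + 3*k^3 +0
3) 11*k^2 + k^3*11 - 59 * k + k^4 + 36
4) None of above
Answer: 4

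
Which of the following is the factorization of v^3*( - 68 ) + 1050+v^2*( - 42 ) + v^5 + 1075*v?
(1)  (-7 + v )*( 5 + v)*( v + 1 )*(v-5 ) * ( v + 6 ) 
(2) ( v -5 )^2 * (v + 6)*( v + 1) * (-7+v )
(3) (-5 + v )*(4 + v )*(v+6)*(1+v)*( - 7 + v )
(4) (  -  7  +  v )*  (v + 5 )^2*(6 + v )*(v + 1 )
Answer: 1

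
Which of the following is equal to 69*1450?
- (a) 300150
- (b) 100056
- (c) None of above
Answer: c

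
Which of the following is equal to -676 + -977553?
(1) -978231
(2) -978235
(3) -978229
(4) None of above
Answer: 3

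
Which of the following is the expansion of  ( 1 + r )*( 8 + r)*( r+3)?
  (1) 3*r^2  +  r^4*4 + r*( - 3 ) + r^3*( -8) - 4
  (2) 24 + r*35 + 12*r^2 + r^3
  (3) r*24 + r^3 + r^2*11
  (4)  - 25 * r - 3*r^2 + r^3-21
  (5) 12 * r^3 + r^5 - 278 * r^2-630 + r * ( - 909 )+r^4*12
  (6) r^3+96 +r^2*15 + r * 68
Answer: 2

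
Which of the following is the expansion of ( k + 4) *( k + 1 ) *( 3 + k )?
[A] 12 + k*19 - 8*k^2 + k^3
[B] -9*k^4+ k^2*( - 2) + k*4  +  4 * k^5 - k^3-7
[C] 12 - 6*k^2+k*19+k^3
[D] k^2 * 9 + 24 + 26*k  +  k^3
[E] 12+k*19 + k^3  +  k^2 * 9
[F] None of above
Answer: F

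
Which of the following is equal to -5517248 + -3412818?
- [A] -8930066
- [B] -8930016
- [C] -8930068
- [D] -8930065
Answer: A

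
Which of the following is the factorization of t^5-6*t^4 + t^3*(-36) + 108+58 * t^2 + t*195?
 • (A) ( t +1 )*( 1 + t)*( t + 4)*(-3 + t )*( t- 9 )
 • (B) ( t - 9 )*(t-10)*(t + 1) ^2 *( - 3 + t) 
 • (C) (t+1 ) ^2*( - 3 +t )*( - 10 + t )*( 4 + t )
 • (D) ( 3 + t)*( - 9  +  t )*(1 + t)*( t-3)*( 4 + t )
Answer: A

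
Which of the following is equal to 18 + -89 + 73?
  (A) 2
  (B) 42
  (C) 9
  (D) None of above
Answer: A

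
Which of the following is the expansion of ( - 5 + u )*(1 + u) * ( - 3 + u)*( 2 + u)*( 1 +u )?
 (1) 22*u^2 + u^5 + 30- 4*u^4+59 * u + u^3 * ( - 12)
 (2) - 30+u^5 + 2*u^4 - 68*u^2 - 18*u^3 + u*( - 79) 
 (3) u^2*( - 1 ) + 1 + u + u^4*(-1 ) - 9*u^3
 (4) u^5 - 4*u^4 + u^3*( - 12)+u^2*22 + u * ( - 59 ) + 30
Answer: 1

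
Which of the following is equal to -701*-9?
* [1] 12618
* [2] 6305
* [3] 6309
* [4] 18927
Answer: 3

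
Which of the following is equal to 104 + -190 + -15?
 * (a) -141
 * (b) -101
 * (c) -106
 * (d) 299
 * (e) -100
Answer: b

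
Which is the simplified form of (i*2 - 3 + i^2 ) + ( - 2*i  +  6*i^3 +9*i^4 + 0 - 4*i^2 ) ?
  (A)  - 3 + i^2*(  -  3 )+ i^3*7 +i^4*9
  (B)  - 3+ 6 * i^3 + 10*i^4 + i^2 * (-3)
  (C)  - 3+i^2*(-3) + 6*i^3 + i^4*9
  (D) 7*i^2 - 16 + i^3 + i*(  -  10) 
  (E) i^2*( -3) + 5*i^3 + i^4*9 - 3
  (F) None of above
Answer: C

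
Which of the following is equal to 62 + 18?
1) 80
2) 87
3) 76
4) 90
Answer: 1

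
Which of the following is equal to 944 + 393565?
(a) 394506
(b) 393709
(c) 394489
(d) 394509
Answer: d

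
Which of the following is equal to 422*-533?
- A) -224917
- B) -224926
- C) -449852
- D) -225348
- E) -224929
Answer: B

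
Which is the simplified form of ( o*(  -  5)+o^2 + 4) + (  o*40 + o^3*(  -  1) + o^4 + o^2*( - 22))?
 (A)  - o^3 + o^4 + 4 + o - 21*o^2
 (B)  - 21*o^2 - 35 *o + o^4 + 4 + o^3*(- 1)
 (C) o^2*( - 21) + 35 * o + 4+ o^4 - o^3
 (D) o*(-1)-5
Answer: C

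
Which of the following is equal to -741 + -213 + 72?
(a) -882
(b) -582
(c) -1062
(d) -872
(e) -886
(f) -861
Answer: a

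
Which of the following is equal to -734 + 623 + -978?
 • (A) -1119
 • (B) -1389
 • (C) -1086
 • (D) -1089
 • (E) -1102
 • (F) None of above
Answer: D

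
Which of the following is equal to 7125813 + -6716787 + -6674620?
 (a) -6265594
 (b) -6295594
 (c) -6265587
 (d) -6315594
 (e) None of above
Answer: a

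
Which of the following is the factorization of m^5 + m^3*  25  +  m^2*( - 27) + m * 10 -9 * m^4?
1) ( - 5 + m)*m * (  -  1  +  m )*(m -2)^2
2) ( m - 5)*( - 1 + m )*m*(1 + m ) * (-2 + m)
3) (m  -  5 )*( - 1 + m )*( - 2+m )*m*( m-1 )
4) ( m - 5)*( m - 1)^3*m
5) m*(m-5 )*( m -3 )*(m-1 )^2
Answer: 3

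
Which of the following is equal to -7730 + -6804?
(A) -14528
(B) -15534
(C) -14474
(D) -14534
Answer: D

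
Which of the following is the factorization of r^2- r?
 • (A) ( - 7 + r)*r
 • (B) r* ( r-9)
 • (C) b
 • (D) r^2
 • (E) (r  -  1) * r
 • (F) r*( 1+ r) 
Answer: E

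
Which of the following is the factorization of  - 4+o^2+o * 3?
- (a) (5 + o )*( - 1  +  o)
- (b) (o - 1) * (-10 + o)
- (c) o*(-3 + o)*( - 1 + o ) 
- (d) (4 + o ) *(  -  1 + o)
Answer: d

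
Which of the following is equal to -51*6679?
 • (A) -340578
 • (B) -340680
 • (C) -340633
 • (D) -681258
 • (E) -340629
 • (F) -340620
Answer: E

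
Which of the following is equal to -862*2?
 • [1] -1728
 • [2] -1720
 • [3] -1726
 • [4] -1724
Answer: 4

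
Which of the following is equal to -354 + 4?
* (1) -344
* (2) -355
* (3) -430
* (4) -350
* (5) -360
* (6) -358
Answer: 4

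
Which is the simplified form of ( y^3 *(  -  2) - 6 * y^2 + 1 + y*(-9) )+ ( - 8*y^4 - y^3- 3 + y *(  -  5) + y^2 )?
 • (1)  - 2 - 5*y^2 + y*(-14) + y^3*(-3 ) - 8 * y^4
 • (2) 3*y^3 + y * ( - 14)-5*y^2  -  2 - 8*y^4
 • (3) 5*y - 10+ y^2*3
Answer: 1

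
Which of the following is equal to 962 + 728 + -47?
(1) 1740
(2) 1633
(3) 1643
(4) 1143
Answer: 3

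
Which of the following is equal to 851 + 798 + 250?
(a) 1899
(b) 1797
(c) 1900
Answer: a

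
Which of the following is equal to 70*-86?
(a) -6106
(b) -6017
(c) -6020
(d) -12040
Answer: c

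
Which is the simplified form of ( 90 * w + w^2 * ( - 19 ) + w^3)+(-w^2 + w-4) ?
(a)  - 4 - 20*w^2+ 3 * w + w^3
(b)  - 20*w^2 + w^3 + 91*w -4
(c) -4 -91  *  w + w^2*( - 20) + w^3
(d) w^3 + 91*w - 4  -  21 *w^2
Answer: b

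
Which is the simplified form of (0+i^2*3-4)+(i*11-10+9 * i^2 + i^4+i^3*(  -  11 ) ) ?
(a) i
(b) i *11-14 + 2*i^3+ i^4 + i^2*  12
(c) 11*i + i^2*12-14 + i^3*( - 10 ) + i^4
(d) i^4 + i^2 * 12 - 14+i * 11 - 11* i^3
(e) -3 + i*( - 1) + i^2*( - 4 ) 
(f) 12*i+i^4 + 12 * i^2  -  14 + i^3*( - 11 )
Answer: d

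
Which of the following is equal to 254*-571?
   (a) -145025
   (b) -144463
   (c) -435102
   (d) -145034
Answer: d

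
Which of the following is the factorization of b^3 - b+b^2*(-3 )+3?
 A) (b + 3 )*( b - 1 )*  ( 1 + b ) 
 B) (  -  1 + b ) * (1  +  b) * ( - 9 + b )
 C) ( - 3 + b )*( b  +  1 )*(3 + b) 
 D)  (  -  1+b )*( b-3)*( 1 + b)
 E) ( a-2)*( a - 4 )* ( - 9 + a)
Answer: D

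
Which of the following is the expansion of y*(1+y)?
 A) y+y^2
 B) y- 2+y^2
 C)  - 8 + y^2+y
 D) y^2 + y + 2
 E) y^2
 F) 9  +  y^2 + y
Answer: A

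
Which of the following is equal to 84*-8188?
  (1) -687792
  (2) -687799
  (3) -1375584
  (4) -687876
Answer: 1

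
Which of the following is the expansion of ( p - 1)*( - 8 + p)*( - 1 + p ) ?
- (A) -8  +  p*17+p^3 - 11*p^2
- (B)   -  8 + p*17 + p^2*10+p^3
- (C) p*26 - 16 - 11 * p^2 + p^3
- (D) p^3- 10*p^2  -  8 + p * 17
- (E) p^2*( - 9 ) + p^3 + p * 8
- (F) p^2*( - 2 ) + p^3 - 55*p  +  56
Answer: D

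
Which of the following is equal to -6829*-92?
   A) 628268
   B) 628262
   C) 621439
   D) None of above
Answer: A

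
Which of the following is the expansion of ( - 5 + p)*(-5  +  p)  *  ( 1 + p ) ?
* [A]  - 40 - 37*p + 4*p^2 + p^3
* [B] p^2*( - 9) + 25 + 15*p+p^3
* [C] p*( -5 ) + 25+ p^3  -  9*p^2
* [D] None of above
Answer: B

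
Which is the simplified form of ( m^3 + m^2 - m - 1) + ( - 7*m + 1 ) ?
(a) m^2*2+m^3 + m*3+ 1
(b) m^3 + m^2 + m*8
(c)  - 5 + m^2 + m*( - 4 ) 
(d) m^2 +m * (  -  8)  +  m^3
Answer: d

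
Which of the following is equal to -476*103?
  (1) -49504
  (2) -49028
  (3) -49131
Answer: 2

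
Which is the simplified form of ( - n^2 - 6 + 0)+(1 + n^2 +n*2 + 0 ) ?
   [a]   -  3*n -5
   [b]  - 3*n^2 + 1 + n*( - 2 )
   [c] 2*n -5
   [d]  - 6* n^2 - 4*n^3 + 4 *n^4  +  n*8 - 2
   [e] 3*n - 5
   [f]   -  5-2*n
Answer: c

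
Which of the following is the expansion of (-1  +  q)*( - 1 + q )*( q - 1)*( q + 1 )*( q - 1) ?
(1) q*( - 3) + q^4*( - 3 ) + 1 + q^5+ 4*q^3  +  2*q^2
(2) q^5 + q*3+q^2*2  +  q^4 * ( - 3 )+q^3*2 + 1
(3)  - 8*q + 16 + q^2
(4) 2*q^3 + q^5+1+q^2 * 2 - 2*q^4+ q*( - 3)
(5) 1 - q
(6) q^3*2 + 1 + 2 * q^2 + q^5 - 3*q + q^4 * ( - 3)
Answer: 6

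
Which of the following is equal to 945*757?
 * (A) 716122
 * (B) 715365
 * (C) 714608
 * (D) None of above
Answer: B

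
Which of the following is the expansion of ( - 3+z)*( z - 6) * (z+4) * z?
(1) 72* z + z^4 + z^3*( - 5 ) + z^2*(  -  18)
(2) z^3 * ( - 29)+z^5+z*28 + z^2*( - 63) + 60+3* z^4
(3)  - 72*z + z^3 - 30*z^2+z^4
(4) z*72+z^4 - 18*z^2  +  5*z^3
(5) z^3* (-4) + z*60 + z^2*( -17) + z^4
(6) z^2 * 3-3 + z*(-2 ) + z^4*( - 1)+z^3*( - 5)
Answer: 1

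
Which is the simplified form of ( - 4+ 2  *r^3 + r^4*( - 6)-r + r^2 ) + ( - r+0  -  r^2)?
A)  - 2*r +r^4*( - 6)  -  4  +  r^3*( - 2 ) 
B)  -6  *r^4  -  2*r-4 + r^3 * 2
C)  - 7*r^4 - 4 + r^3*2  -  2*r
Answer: B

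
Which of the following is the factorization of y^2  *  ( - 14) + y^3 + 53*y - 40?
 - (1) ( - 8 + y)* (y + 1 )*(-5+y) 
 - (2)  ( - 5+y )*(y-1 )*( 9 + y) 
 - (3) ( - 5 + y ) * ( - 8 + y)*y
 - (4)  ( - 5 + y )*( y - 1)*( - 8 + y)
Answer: 4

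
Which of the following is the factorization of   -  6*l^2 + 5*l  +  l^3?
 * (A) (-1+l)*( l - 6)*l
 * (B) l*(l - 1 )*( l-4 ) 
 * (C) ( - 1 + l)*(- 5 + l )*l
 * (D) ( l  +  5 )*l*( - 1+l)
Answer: C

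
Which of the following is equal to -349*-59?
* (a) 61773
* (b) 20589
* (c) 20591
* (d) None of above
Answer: c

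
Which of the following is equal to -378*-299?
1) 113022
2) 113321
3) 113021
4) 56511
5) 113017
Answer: 1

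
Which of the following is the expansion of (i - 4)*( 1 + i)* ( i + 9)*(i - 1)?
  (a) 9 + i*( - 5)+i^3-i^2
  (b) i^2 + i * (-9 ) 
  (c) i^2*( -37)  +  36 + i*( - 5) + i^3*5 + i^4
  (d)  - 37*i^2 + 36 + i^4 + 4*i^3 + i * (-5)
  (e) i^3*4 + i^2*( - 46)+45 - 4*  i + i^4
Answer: c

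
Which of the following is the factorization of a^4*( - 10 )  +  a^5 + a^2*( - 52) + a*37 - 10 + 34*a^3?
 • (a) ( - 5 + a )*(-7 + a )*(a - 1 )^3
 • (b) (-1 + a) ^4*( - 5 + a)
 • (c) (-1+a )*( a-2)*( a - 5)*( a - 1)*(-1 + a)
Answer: c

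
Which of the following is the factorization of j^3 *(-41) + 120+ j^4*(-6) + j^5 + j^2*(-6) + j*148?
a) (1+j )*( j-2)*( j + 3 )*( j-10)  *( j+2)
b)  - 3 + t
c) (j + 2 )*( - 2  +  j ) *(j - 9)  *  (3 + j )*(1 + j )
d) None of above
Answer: a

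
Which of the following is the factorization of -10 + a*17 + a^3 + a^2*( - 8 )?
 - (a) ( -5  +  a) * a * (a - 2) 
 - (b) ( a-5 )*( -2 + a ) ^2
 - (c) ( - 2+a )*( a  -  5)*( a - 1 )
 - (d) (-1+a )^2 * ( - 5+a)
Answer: c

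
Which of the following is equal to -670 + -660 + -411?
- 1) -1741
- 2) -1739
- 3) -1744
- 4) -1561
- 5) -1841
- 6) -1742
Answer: 1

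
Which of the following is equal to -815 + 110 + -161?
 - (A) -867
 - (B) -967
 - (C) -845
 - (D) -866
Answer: D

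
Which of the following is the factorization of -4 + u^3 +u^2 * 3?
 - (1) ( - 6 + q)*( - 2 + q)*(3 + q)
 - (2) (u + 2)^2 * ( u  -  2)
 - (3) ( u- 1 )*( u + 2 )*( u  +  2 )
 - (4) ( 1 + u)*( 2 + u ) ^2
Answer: 3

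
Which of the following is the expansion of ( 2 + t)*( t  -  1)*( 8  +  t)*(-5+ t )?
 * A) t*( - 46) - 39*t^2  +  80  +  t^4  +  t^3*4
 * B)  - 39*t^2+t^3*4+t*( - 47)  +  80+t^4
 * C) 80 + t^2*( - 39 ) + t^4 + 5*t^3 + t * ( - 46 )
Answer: A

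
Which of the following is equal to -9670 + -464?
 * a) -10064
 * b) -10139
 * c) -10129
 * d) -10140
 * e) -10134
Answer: e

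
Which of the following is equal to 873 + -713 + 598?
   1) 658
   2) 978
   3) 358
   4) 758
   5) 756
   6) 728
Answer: 4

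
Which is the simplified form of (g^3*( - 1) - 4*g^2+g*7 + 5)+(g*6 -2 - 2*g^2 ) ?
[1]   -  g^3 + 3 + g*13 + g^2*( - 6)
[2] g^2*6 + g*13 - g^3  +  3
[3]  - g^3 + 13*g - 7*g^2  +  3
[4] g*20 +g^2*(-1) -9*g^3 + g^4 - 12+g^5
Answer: 1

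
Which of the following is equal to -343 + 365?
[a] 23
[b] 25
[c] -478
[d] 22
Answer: d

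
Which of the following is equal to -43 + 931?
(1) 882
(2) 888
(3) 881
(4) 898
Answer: 2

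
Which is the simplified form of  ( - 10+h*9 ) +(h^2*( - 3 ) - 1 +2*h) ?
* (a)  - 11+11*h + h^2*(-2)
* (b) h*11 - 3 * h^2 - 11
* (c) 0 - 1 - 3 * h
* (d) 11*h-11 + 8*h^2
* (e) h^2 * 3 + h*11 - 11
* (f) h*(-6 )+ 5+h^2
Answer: b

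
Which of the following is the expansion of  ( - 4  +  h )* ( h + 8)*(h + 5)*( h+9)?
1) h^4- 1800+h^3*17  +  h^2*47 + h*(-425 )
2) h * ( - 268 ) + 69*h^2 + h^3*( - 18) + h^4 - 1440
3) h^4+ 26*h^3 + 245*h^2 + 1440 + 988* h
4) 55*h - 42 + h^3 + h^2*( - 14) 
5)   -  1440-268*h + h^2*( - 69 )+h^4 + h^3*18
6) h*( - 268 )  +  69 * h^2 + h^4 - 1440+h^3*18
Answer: 6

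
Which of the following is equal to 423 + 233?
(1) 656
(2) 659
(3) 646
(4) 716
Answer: 1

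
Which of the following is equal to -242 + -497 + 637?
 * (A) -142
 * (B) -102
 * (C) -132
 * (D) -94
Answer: B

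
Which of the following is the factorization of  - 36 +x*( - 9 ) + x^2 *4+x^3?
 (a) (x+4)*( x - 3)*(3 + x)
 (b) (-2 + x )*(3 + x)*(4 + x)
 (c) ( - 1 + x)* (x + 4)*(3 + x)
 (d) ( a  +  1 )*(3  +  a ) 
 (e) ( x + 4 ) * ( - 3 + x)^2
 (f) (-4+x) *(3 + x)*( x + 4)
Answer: a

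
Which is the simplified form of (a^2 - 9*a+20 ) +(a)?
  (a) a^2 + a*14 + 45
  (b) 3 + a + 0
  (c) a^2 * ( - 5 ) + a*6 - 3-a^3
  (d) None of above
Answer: d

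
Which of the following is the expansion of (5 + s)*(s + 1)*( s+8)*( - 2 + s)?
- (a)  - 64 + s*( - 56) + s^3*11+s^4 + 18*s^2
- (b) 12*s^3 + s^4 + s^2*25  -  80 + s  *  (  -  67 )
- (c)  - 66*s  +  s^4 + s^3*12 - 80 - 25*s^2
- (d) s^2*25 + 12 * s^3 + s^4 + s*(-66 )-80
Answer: d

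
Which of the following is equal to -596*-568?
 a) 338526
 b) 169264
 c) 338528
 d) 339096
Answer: c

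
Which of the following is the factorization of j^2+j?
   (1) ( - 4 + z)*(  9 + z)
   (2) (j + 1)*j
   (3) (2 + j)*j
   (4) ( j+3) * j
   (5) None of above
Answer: 2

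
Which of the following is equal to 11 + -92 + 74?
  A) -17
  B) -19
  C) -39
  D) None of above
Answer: D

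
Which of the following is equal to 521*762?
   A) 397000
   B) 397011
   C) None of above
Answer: C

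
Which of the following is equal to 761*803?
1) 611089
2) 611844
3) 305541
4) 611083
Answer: 4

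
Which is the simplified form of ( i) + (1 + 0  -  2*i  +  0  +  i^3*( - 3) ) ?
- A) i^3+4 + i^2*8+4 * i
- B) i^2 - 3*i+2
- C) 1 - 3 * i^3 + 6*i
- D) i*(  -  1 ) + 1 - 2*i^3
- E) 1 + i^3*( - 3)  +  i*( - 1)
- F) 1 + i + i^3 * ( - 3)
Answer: E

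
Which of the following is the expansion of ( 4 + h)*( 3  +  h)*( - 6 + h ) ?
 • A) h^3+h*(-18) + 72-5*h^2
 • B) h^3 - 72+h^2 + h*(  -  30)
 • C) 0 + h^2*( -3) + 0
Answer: B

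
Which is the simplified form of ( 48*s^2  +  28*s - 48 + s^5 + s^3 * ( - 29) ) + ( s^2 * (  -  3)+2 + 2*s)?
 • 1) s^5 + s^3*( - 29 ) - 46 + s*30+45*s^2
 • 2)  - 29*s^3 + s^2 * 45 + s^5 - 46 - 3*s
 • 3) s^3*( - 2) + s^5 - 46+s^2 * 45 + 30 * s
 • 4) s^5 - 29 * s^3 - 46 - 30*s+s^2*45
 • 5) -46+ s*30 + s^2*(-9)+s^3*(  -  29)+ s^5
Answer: 1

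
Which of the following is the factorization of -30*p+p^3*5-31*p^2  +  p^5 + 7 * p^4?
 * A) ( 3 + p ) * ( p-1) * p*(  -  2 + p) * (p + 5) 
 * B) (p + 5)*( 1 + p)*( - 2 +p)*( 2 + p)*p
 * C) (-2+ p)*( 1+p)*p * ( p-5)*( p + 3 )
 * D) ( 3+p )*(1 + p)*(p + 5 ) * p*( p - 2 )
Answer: D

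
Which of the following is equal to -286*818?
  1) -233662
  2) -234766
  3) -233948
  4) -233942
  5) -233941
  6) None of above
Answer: 3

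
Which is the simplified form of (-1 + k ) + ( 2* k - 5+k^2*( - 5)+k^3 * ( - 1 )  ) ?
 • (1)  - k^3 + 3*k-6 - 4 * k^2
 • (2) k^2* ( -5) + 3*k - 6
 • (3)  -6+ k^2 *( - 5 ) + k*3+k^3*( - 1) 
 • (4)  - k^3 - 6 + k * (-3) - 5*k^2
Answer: 3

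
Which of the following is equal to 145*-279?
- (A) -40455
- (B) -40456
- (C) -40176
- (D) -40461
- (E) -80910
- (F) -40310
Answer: A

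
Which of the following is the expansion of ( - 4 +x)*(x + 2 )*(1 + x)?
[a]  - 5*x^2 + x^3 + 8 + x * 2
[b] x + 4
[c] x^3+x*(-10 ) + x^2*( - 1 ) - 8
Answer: c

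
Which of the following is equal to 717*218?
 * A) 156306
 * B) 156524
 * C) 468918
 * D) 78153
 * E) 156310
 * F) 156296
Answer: A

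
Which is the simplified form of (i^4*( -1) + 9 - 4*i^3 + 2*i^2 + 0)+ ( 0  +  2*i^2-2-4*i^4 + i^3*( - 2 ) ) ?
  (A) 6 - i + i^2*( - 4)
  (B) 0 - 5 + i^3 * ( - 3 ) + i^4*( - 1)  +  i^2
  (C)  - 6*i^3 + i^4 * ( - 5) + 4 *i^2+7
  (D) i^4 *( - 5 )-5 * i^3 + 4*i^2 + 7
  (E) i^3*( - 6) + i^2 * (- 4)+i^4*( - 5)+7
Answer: C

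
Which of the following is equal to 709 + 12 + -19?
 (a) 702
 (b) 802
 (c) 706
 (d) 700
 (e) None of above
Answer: a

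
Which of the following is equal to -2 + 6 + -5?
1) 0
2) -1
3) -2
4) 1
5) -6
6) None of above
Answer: 2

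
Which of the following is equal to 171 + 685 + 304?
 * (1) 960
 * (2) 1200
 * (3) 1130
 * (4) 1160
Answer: 4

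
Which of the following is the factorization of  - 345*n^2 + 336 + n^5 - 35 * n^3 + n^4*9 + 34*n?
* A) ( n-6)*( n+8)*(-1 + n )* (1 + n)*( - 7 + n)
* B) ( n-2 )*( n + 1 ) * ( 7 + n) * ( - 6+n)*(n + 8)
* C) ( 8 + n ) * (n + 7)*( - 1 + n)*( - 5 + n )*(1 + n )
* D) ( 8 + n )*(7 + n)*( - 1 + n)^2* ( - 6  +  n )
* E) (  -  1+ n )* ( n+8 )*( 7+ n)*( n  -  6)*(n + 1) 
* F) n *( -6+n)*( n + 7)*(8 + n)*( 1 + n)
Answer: E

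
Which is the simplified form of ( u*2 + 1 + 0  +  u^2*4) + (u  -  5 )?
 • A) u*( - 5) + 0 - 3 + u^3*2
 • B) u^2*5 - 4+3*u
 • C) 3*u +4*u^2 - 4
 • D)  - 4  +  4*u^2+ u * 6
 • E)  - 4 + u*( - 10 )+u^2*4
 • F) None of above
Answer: C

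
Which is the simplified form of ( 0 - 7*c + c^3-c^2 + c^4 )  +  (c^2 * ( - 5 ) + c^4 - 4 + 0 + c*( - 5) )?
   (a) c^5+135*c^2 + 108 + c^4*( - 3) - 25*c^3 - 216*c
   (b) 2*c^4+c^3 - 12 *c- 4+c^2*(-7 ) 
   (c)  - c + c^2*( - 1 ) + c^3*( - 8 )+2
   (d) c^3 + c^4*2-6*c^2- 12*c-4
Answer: d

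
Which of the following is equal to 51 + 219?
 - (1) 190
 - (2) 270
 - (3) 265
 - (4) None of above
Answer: 2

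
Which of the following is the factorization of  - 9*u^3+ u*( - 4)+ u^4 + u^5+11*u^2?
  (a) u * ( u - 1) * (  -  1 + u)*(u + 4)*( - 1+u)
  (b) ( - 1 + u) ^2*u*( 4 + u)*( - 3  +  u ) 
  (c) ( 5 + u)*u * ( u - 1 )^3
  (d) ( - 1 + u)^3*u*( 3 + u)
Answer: a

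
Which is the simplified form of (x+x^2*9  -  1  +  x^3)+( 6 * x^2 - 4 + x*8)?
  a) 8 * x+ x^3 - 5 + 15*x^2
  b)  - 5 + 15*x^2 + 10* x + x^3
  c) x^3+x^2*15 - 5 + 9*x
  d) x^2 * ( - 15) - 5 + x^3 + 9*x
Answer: c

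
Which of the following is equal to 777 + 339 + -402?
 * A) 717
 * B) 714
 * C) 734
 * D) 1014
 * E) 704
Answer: B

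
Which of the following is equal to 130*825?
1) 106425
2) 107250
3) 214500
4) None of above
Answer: 2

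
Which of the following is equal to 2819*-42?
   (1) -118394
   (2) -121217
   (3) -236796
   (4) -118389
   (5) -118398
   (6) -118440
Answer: 5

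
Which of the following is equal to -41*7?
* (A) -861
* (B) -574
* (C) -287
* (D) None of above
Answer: C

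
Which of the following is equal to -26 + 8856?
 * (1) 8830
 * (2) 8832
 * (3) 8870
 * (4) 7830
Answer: 1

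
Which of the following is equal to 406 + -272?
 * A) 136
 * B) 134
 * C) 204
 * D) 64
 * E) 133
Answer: B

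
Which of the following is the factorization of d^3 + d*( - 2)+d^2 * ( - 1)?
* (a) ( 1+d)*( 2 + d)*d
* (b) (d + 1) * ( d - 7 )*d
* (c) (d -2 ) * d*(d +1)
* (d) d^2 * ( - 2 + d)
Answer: c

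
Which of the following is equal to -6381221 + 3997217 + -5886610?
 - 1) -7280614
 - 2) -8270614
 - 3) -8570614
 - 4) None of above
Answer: 2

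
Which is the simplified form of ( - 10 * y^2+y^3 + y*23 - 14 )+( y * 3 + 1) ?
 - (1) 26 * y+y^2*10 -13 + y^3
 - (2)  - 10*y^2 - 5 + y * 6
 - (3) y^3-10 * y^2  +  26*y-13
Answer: 3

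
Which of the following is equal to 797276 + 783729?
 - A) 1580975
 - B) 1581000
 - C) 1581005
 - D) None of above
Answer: C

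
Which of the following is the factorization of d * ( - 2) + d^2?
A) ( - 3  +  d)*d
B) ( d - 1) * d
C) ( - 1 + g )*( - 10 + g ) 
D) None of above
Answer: D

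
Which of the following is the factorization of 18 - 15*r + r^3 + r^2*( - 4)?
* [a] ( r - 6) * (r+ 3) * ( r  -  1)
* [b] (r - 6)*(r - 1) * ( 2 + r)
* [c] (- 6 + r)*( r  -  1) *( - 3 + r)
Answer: a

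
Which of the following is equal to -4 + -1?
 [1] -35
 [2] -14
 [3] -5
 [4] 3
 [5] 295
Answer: 3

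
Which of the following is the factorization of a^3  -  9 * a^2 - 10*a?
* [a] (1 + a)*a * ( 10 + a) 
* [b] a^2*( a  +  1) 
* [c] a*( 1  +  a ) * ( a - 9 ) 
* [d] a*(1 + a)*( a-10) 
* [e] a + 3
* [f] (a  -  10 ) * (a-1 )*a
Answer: d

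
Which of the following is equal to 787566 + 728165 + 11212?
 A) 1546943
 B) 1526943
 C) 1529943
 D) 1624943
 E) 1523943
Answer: B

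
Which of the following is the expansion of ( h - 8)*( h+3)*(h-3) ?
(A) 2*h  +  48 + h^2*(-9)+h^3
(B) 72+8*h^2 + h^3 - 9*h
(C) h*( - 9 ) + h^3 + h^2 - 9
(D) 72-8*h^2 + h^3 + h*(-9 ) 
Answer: D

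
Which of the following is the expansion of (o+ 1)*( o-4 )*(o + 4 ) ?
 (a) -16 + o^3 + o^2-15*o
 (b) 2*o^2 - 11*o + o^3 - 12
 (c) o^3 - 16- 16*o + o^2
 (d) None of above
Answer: c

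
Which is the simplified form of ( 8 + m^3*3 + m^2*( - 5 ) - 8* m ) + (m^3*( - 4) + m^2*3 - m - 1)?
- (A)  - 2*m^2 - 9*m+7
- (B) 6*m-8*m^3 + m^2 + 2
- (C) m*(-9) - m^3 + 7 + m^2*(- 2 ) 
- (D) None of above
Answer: C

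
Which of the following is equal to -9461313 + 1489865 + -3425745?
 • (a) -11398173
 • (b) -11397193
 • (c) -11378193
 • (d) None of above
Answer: b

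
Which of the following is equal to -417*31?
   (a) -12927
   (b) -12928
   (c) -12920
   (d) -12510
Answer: a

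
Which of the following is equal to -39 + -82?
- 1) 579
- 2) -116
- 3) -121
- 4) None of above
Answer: 3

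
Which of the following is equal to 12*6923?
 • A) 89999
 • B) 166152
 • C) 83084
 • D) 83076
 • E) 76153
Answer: D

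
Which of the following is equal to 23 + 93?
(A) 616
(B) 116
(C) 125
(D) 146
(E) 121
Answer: B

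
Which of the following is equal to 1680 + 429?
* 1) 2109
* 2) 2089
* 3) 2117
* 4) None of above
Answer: 1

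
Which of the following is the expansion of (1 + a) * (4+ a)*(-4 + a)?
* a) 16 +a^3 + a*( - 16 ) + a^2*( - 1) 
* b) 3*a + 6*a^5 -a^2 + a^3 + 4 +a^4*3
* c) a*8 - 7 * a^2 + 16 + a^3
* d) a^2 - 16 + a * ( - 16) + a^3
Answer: d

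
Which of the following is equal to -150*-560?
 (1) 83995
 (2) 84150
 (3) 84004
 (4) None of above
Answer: 4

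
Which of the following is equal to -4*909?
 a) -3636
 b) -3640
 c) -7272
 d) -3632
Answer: a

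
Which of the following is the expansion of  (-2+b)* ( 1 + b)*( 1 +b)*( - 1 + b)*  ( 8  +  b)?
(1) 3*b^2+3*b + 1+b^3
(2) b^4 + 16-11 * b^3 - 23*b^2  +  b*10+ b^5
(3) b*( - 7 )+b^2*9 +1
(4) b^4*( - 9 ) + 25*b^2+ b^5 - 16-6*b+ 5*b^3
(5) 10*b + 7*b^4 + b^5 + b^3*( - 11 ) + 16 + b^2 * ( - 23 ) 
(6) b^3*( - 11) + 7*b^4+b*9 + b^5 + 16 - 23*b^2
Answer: 5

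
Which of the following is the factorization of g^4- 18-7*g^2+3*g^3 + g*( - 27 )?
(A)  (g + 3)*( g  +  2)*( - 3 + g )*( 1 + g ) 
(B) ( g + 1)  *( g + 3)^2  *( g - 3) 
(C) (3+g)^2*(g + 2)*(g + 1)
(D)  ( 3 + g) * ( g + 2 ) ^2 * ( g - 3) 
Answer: A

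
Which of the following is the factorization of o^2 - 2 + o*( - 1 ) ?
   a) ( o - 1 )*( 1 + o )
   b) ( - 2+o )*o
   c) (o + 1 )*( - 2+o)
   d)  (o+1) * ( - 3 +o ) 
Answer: c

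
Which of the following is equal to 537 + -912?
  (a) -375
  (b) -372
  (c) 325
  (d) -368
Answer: a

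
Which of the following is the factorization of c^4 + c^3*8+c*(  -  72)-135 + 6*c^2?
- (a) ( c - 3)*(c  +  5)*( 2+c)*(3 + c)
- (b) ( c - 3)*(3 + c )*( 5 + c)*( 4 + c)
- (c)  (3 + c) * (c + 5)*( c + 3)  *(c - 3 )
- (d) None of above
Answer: c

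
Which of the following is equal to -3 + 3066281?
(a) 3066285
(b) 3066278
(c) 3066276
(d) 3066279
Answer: b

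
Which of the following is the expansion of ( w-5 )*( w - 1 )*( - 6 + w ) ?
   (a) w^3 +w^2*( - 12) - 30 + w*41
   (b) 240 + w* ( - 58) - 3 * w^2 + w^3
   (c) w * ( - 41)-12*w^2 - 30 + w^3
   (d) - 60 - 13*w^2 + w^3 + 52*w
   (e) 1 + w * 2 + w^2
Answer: a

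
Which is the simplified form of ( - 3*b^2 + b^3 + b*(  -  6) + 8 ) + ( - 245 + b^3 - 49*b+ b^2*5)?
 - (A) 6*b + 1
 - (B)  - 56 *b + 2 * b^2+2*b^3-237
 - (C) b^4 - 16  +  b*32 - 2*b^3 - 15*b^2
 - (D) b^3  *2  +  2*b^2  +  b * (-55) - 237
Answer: D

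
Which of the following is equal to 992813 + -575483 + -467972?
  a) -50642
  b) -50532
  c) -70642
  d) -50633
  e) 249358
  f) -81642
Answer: a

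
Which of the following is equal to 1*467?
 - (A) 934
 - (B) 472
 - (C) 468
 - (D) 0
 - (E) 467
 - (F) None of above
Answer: E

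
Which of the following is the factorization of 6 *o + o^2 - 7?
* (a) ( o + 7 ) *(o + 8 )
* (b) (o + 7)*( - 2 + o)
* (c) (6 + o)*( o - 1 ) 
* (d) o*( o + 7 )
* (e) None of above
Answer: e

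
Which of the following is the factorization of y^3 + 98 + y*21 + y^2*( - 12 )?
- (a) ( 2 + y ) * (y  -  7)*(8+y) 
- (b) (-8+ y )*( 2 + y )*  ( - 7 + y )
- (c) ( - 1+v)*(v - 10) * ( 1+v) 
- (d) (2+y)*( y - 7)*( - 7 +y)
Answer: d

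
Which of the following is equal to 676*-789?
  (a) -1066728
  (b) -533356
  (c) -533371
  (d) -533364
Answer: d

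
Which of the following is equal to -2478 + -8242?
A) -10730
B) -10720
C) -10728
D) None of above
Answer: B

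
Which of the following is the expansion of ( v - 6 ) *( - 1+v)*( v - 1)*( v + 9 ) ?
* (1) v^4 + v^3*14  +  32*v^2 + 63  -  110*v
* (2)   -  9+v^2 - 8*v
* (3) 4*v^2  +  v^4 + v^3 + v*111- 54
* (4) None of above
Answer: 4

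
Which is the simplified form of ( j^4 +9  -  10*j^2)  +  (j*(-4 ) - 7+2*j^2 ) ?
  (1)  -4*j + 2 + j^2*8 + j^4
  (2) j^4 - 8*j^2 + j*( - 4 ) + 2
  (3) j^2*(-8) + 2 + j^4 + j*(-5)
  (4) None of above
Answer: 2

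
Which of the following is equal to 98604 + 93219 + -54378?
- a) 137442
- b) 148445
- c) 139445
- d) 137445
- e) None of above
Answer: d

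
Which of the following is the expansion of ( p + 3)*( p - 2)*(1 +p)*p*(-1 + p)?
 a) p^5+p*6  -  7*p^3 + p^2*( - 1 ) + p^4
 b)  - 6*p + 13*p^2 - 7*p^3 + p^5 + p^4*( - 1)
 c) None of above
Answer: a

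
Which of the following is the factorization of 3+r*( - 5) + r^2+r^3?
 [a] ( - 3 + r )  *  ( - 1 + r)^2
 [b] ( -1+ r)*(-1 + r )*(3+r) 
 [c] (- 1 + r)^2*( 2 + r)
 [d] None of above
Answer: b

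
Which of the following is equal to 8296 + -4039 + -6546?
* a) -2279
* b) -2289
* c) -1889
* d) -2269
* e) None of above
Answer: b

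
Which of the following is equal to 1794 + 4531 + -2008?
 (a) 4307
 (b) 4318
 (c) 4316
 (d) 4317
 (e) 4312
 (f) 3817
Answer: d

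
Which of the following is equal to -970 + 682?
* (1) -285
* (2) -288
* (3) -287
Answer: 2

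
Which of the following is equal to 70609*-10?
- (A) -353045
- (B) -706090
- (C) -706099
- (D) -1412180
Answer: B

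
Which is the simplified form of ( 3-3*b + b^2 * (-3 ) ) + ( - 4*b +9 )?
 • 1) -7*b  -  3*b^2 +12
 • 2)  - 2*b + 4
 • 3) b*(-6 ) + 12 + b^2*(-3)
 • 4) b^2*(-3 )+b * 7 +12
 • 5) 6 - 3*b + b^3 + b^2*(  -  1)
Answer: 1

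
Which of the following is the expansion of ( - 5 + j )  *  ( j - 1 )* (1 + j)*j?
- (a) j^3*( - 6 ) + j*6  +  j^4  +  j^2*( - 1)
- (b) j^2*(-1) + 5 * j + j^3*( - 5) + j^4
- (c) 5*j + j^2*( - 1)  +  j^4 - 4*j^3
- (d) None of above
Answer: b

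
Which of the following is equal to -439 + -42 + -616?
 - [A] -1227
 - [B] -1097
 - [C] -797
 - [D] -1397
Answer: B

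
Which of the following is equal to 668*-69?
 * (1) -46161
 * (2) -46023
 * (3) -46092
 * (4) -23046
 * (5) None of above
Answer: 3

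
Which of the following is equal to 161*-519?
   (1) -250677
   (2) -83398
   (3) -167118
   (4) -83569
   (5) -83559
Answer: 5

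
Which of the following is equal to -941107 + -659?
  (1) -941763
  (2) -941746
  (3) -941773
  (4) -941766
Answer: 4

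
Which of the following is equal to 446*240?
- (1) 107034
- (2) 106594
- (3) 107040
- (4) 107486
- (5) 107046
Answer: 3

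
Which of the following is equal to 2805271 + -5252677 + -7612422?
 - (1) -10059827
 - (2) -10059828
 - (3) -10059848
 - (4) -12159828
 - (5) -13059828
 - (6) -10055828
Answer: 2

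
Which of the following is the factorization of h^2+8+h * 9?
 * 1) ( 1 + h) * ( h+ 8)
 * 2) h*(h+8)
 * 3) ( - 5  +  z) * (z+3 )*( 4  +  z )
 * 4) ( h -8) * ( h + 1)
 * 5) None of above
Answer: 1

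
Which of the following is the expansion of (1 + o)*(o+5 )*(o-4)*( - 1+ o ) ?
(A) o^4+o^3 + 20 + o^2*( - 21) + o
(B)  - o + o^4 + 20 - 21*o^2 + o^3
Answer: B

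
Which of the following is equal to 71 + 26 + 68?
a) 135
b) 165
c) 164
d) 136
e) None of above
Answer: b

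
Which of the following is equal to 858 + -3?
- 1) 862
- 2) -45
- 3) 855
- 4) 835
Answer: 3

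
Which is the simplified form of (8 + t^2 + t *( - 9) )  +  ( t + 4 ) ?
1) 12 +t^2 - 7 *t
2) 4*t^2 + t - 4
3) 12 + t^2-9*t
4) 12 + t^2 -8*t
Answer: 4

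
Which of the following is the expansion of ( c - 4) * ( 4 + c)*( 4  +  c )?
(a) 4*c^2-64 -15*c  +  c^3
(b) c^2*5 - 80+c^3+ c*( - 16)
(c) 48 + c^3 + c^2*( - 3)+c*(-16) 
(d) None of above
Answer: d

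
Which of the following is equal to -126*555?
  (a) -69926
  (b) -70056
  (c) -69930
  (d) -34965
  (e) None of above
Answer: c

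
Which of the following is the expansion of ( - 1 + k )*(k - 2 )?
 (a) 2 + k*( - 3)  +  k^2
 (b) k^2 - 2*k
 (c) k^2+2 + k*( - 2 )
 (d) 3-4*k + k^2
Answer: a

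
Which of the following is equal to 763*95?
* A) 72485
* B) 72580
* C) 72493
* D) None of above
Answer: A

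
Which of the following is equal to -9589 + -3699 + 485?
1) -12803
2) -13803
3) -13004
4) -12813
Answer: 1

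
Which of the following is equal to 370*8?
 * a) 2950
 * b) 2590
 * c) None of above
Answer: c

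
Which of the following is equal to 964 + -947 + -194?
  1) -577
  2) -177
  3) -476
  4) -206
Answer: 2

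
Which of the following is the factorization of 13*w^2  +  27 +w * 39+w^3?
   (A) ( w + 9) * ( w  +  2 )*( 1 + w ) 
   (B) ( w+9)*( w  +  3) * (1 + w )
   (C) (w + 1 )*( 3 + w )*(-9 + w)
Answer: B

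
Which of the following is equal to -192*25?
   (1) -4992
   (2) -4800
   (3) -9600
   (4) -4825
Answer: 2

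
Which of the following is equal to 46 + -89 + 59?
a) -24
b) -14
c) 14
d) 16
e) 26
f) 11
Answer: d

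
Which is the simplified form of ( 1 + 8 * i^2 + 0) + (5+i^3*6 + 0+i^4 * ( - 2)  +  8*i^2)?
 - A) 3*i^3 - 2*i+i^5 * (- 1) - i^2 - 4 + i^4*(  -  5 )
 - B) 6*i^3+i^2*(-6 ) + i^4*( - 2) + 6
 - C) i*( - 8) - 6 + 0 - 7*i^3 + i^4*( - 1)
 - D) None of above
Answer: D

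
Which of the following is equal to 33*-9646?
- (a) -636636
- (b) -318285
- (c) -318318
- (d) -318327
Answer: c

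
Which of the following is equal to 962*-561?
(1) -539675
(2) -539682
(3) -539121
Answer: 2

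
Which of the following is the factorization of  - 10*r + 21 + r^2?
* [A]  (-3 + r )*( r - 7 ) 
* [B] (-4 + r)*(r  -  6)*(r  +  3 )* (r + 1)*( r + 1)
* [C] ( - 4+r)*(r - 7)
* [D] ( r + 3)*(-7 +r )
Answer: A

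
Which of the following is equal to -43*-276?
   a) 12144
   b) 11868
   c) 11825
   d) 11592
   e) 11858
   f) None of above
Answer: b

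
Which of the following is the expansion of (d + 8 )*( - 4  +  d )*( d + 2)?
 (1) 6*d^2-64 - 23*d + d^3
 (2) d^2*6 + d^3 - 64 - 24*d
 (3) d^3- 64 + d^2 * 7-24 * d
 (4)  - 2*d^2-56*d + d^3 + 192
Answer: 2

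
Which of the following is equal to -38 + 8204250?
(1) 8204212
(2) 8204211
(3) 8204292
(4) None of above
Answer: 1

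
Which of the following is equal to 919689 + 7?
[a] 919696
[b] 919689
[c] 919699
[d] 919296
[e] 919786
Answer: a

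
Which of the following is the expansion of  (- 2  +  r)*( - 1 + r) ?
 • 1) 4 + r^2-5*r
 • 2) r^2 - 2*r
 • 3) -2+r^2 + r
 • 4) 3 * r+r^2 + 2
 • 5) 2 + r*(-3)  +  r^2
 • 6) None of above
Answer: 5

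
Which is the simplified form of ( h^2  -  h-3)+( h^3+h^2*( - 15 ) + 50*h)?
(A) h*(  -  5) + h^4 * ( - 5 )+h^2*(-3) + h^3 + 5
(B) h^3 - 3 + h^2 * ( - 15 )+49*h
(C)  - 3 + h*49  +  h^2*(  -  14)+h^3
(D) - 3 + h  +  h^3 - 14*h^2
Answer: C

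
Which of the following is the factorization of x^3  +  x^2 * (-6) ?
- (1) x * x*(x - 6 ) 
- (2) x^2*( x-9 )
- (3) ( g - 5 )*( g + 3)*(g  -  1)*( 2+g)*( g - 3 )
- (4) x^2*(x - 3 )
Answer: 1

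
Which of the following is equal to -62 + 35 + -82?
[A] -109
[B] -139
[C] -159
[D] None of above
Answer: A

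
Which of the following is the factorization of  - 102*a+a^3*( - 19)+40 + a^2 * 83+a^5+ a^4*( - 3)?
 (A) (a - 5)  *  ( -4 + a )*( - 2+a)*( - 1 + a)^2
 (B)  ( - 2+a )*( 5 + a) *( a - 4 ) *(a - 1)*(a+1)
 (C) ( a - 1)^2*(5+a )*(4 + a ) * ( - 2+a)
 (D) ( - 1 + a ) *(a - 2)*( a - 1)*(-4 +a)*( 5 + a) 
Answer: D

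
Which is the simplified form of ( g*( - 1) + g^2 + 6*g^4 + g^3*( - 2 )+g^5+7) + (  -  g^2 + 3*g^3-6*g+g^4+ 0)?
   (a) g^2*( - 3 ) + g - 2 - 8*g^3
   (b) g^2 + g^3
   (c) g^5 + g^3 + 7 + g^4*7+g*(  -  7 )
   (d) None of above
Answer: c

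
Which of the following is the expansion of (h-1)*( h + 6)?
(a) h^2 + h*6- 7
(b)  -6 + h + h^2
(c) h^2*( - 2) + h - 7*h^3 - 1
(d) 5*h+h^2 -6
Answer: d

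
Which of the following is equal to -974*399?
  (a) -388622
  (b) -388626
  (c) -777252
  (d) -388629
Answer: b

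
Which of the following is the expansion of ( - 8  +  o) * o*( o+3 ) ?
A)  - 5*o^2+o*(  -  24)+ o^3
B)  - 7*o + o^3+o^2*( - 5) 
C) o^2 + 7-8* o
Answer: A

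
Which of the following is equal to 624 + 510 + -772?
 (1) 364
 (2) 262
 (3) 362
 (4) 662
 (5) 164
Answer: 3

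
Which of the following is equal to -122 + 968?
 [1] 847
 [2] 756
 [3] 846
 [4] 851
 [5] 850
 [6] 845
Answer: 3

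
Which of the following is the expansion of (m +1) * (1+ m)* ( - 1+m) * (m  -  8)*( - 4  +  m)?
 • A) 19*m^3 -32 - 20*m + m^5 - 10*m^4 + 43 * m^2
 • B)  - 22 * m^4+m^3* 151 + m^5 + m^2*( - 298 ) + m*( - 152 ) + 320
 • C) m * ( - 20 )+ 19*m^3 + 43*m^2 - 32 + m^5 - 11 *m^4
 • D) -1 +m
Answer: C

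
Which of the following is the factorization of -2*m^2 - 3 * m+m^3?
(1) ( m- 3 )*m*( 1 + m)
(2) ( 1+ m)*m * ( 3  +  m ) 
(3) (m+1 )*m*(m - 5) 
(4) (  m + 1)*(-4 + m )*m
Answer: 1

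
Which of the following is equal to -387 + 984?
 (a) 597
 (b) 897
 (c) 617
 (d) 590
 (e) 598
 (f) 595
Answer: a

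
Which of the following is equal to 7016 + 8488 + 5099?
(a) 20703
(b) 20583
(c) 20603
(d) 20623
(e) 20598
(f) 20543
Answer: c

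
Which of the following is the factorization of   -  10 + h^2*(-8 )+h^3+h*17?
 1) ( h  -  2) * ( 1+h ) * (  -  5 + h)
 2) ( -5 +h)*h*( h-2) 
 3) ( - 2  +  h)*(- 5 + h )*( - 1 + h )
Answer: 3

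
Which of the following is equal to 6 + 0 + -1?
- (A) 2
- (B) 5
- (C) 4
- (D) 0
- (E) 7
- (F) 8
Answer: B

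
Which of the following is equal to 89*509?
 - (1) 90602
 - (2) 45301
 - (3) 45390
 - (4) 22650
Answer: 2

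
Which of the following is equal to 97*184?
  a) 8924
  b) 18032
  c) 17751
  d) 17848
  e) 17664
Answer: d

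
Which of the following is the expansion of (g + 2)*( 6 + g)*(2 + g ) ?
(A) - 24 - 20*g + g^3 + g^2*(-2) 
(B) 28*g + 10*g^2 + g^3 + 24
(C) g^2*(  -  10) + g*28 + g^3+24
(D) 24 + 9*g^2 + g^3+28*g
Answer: B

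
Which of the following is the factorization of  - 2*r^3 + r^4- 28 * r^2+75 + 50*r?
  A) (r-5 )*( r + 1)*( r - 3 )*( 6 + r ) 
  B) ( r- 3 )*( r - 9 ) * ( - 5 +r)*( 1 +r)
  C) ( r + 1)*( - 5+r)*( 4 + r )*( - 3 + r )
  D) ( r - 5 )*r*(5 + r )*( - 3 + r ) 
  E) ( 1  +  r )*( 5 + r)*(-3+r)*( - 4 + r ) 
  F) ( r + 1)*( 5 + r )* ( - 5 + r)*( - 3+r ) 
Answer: F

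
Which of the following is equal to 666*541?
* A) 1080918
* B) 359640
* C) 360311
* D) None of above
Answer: D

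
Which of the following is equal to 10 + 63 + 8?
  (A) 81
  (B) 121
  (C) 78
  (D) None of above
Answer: A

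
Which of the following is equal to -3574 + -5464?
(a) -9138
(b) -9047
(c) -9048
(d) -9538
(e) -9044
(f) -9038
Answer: f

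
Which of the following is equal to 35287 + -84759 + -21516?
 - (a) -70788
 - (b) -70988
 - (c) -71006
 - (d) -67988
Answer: b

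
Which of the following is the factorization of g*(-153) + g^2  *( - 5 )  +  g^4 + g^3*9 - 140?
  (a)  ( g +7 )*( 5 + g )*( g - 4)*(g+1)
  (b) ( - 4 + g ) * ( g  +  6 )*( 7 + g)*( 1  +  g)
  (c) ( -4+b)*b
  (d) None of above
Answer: a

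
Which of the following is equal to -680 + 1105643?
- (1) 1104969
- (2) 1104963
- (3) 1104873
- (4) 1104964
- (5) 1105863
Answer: 2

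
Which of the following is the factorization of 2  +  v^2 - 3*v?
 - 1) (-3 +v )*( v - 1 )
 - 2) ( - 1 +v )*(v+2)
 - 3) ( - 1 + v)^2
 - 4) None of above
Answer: 4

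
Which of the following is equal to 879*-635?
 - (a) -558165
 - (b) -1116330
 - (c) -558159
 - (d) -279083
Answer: a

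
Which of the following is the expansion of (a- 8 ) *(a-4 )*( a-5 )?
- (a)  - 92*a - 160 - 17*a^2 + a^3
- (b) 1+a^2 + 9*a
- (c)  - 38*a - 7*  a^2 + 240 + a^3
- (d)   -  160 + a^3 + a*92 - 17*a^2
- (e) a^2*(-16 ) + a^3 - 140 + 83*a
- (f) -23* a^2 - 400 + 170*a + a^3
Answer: d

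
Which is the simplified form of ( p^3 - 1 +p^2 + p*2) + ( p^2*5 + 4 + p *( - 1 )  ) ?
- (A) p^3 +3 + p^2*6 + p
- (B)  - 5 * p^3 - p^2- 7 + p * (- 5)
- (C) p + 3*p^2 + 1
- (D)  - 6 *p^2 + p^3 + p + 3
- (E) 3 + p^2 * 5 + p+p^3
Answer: A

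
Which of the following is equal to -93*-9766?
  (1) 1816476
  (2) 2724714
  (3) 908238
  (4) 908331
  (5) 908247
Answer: 3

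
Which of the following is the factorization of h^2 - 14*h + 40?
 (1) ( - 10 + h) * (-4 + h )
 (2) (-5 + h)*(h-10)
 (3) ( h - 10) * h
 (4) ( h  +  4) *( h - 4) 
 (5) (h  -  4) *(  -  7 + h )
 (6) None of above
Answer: 1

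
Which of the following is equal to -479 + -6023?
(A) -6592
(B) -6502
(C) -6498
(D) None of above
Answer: B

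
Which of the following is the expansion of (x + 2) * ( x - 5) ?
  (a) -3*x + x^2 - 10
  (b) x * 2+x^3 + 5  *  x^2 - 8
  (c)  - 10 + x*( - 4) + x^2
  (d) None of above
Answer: a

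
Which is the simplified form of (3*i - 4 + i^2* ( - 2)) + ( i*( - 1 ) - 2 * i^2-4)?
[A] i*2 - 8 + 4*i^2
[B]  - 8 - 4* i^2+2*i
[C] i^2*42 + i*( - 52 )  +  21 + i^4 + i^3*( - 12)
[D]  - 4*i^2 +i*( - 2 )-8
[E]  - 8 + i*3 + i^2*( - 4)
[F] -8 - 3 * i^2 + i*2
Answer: B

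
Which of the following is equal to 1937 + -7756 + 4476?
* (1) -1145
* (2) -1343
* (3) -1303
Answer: 2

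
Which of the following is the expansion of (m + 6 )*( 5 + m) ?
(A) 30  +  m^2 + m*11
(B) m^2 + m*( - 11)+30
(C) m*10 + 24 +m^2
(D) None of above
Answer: A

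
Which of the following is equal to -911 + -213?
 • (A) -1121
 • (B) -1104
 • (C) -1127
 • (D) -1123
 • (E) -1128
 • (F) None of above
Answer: F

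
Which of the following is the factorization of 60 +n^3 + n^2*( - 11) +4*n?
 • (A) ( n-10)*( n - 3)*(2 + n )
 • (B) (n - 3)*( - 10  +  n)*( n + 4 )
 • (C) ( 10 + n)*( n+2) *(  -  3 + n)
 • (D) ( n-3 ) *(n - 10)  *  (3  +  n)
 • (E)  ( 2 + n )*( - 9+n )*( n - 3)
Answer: A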